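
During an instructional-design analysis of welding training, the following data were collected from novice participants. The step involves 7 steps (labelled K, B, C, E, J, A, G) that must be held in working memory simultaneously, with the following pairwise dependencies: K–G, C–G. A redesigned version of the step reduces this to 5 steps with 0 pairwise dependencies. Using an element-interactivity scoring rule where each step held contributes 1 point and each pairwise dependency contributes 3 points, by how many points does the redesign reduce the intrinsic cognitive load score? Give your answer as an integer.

Original: 7 × 1 + 2 × 3 = 7 + 6 = 13.
Redesigned: 5 × 1 + 0 × 3 = 5 + 0 = 5.
Reduction = 13 − 5 = 8.

8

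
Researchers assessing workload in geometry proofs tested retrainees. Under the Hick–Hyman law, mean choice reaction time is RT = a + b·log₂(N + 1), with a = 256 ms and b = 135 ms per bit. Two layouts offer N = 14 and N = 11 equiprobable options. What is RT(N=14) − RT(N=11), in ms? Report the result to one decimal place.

43.5

RT(14) = 256 + 135·log₂(15) = 256 + 135·3.9069 = 783.4315 ms.
RT(11) = 256 + 135·log₂(12) = 256 + 135·3.5850 = 739.9750 ms.
Difference = 783.4315 − 739.9750 = 43.4565 ≈ 43.5 ms.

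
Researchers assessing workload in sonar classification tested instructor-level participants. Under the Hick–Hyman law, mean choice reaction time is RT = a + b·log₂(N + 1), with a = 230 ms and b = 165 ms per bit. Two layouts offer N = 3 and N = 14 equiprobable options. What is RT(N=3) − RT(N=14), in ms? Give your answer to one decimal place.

RT(3) = 230 + 165·log₂(4) = 230 + 165·2.0000 = 560.0000 ms.
RT(14) = 230 + 165·log₂(15) = 230 + 165·3.9069 = 874.6385 ms.
Difference = 560.0000 − 874.6385 = -314.6385 ≈ -314.6 ms.

-314.6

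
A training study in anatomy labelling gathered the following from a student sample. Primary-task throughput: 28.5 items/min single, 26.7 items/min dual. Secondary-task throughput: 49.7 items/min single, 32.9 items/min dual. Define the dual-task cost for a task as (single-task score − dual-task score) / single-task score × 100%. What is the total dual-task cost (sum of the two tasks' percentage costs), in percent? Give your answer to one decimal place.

Primary cost = (28.5 − 26.7) / 28.5 × 100% = 6.3158%.
Secondary cost = (49.7 − 32.9) / 49.7 × 100% = 33.8028%.
Total = 6.3158% + 33.8028% = 40.1186% ≈ 40.1%.

40.1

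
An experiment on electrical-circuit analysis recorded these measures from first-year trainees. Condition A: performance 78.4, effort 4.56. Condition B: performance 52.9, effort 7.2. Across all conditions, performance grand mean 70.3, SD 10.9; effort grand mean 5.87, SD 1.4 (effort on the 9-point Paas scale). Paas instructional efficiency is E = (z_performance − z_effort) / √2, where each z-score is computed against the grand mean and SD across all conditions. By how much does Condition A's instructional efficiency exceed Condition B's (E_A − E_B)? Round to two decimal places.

Condition A: z_P = (78.4 − 70.3)/10.9 = 0.7431; z_E = (4.56 − 5.87)/1.4 = -0.9357; E_A = (0.7431 − (-0.9357))/√2 = 1.1871.
Condition B: z_P = (52.9 − 70.3)/10.9 = -1.5963; z_E = (7.2 − 5.87)/1.4 = 0.9500; E_B = (-1.5963 − 0.9500)/√2 = -1.8005.
E_A − E_B = 1.1871 − (-1.8005) = 2.9876 ≈ 2.99.

2.99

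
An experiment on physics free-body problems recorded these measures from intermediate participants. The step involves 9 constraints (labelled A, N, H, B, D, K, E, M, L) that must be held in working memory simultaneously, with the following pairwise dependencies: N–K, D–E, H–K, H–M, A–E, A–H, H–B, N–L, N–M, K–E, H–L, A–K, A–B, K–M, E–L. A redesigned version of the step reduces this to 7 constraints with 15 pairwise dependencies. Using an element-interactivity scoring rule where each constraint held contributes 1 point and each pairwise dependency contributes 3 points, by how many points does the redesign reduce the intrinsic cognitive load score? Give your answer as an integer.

2

Original: 9 × 1 + 15 × 3 = 9 + 45 = 54.
Redesigned: 7 × 1 + 15 × 3 = 7 + 45 = 52.
Reduction = 54 − 52 = 2.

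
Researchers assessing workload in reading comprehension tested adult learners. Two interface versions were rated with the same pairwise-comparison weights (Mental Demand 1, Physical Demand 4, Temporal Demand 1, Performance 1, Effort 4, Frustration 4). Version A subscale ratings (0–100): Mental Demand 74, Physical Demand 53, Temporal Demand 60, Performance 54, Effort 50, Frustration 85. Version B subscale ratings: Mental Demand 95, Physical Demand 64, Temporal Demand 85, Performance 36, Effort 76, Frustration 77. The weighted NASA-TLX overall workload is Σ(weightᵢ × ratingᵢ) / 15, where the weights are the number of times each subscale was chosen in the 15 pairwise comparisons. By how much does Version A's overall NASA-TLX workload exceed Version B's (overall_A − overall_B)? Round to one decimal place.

-9.6

Version A weighted sum = 1·74 + 4·53 + 1·60 + 1·54 + 4·50 + 4·85 = 74 + 212 + 60 + 54 + 200 + 340 = 940; overall_A = 940/15 = 62.6667.
Version B weighted sum = 1·95 + 4·64 + 1·85 + 1·36 + 4·76 + 4·77 = 95 + 256 + 85 + 36 + 304 + 308 = 1084; overall_B = 1084/15 = 72.2667.
Difference = 62.6667 − 72.2667 = -9.6000 ≈ -9.6.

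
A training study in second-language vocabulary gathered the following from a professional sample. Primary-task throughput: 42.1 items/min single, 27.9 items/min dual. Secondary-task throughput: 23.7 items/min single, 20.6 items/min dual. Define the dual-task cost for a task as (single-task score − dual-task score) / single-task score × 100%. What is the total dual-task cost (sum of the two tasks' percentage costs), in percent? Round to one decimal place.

Primary cost = (42.1 − 27.9) / 42.1 × 100% = 33.7292%.
Secondary cost = (23.7 − 20.6) / 23.7 × 100% = 13.0802%.
Total = 33.7292% + 13.0802% = 46.8094% ≈ 46.8%.

46.8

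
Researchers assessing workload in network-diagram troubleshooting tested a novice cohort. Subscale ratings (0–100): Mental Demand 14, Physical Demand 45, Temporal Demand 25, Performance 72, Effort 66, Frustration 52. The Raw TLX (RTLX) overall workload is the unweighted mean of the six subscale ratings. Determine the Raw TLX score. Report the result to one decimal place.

Sum of ratings = 14 + 45 + 25 + 72 + 66 + 52 = 274.
RTLX = 274 / 6 = 45.6667 ≈ 45.7.

45.7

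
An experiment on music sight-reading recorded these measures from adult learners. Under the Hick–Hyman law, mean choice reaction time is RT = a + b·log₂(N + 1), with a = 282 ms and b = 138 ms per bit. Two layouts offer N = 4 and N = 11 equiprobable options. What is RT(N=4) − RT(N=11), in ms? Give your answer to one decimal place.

RT(4) = 282 + 138·log₂(5) = 282 + 138·2.3219 = 602.4222 ms.
RT(11) = 282 + 138·log₂(12) = 282 + 138·3.5850 = 776.7300 ms.
Difference = 602.4222 − 776.7300 = -174.3078 ≈ -174.3 ms.

-174.3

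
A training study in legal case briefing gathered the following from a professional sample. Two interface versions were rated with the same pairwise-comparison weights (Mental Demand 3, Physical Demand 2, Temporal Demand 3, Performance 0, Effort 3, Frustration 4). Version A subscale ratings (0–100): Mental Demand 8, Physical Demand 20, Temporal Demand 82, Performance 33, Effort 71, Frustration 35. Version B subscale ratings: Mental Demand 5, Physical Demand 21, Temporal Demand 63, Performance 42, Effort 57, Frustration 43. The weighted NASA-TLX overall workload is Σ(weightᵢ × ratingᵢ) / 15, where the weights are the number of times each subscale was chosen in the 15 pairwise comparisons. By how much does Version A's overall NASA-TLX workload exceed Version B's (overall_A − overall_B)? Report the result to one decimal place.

4.9

Version A weighted sum = 3·8 + 2·20 + 3·82 + 0·33 + 3·71 + 4·35 = 24 + 40 + 246 + 0 + 213 + 140 = 663; overall_A = 663/15 = 44.2000.
Version B weighted sum = 3·5 + 2·21 + 3·63 + 0·42 + 3·57 + 4·43 = 15 + 42 + 189 + 0 + 171 + 172 = 589; overall_B = 589/15 = 39.2667.
Difference = 44.2000 − 39.2667 = 4.9333 ≈ 4.9.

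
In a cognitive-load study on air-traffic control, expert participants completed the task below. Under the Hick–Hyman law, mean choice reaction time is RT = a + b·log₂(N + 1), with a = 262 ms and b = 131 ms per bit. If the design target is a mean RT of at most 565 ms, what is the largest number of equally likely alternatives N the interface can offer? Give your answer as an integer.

3

Set 262 + 131·log₂(N + 1) ≤ 565.
log₂(N + 1) ≤ (565 − 262) / 131 = 2.3130.
N + 1 ≤ 2^2.3130 = 4.9692.
N ≤ 3.9692, so the largest integer N is 3.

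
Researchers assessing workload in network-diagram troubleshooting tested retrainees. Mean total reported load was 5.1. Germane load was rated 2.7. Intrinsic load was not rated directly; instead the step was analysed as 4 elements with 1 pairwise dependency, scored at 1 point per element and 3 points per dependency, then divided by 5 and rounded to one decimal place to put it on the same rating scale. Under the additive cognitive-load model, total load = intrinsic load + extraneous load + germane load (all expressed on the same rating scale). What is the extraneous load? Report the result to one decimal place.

1.0

Intrinsic (element-interactivity): (4 × 1 + 1 × 3) / 5 = 7 / 5 = 1.4000 → 1.4.
extraneous load = total − intrinsic − germane
             = 5.1 − 1.4 − 2.7 = 1.0.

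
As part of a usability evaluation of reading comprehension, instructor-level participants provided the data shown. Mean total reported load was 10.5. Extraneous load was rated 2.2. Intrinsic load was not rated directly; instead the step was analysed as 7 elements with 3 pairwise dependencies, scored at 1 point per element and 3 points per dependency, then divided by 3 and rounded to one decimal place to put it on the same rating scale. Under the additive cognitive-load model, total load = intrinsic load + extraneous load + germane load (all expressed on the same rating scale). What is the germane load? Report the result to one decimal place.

3.0

Intrinsic (element-interactivity): (7 × 1 + 3 × 3) / 3 = 16 / 3 = 5.3333 → 5.3.
germane load = total − intrinsic − extraneous
             = 10.5 − 5.3 − 2.2 = 3.0.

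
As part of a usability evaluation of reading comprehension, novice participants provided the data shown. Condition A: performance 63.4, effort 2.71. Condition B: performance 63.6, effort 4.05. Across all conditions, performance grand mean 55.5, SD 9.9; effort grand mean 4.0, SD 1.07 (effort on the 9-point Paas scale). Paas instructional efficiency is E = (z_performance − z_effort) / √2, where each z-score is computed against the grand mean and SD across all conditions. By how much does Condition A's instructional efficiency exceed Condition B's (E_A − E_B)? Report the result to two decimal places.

Condition A: z_P = (63.4 − 55.5)/9.9 = 0.7980; z_E = (2.71 − 4.0)/1.07 = -1.2056; E_A = (0.7980 − (-1.2056))/√2 = 1.4168.
Condition B: z_P = (63.6 − 55.5)/9.9 = 0.8182; z_E = (4.05 − 4.0)/1.07 = 0.0467; E_B = (0.8182 − 0.0467)/√2 = 0.5455.
E_A − E_B = 1.4168 − 0.5455 = 0.8713 ≈ 0.87.

0.87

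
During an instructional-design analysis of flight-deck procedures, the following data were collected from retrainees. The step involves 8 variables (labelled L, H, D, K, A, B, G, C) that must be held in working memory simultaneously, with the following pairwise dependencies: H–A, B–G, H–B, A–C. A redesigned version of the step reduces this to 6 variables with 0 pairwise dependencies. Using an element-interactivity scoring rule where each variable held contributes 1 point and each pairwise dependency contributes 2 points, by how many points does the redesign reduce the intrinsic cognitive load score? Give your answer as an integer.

Original: 8 × 1 + 4 × 2 = 8 + 8 = 16.
Redesigned: 6 × 1 + 0 × 2 = 6 + 0 = 6.
Reduction = 16 − 6 = 10.

10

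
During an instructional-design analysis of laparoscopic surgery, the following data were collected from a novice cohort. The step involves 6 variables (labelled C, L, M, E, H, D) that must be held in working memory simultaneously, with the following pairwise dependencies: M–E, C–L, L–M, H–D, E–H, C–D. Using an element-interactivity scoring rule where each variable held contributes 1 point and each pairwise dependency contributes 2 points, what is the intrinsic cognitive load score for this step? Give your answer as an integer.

18

Count of variables held simultaneously: 6.
Count of pairwise dependencies listed: 6.
Element contribution: 6 × 1 = 6.
Interaction contribution: 6 × 2 = 12.
Intrinsic load = 6 + 12 = 18.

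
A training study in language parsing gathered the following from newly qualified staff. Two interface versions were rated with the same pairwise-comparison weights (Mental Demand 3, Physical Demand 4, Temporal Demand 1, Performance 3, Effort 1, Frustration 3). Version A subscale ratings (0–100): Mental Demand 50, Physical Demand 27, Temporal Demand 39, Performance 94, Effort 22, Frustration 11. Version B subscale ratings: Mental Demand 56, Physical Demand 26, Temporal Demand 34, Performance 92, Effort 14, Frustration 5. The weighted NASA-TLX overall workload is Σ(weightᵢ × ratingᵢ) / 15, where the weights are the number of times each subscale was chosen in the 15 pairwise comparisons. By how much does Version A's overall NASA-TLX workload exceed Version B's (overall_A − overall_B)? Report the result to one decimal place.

1.5

Version A weighted sum = 3·50 + 4·27 + 1·39 + 3·94 + 1·22 + 3·11 = 150 + 108 + 39 + 282 + 22 + 33 = 634; overall_A = 634/15 = 42.2667.
Version B weighted sum = 3·56 + 4·26 + 1·34 + 3·92 + 1·14 + 3·5 = 168 + 104 + 34 + 276 + 14 + 15 = 611; overall_B = 611/15 = 40.7333.
Difference = 42.2667 − 40.7333 = 1.5334 ≈ 1.5.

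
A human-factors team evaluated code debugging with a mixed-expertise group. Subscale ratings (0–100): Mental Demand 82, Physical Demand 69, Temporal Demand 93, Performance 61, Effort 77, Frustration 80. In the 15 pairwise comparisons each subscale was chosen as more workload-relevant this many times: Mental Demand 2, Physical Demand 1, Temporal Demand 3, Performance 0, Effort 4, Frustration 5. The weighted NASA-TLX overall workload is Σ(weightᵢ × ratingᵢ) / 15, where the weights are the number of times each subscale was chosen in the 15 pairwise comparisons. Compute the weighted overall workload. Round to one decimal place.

81.3

The tallies are the weights (they sum to 15).
Weighted sum = 2·82 + 1·69 + 3·93 + 0·61 + 4·77 + 5·80
            = 164 + 69 + 279 + 0 + 308 + 400 = 1220.
Overall workload = 1220 / 15 = 81.3333 ≈ 81.3.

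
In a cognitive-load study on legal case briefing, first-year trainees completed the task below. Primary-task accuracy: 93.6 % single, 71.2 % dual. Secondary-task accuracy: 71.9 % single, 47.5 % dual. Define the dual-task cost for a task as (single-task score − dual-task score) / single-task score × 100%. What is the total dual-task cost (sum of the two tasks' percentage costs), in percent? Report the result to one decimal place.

Primary cost = (93.6 − 71.2) / 93.6 × 100% = 23.9316%.
Secondary cost = (71.9 − 47.5) / 71.9 × 100% = 33.9360%.
Total = 23.9316% + 33.9360% = 57.8676% ≈ 57.9%.

57.9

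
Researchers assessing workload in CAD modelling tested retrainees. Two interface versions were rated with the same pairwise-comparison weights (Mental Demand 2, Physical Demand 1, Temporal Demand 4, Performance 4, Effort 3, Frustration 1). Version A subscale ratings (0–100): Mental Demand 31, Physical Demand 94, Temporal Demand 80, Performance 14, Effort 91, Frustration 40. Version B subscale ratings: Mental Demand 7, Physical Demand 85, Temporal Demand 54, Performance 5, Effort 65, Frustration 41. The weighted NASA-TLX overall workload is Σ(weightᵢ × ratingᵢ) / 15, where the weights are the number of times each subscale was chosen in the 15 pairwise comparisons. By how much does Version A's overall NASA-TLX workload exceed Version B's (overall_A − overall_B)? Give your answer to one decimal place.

Version A weighted sum = 2·31 + 1·94 + 4·80 + 4·14 + 3·91 + 1·40 = 62 + 94 + 320 + 56 + 273 + 40 = 845; overall_A = 845/15 = 56.3333.
Version B weighted sum = 2·7 + 1·85 + 4·54 + 4·5 + 3·65 + 1·41 = 14 + 85 + 216 + 20 + 195 + 41 = 571; overall_B = 571/15 = 38.0667.
Difference = 56.3333 − 38.0667 = 18.2666 ≈ 18.3.

18.3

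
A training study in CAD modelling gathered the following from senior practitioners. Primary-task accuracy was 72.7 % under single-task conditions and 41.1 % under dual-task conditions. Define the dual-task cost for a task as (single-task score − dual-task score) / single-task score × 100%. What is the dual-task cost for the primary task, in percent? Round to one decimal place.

43.5

Cost = (72.7 − 41.1) / 72.7 × 100%
     = 31.6000 / 72.7 × 100% = 43.4663%.
≈ 43.5%.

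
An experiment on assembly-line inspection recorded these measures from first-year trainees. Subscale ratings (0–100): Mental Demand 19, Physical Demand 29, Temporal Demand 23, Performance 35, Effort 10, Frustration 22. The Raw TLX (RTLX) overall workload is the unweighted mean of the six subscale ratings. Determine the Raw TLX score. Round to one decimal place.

23.0

Sum of ratings = 19 + 29 + 23 + 35 + 10 + 22 = 138.
RTLX = 138 / 6 = 23.0000 ≈ 23.0.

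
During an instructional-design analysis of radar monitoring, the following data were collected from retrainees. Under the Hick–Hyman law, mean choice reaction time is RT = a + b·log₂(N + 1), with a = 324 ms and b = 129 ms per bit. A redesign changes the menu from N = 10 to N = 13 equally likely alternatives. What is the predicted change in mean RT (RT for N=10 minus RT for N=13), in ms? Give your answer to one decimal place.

-44.9

RT(10) = 324 + 129·log₂(11) = 324 + 129·3.4594 = 770.2626 ms.
RT(13) = 324 + 129·log₂(14) = 324 + 129·3.8074 = 815.1546 ms.
Difference = 770.2626 − 815.1546 = -44.8920 ≈ -44.9 ms.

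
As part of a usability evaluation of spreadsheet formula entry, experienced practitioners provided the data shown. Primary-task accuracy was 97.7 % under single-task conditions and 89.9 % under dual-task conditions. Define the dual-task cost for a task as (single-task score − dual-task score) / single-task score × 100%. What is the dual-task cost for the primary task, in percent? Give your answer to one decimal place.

8.0

Cost = (97.7 − 89.9) / 97.7 × 100%
     = 7.8000 / 97.7 × 100% = 7.9836%.
≈ 8.0%.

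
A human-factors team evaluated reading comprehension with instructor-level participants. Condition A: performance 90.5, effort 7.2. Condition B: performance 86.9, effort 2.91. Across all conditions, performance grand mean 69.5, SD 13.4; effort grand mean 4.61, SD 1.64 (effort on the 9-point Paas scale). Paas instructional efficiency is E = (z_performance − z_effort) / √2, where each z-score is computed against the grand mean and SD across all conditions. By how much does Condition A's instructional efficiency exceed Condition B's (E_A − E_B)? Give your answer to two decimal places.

Condition A: z_P = (90.5 − 69.5)/13.4 = 1.5672; z_E = (7.2 − 4.61)/1.64 = 1.5793; E_A = (1.5672 − 1.5793)/√2 = -0.0086.
Condition B: z_P = (86.9 − 69.5)/13.4 = 1.2985; z_E = (2.91 − 4.61)/1.64 = -1.0366; E_B = (1.2985 − (-1.0366))/√2 = 1.6512.
E_A − E_B = -0.0086 − 1.6512 = -1.6598 ≈ -1.66.

-1.66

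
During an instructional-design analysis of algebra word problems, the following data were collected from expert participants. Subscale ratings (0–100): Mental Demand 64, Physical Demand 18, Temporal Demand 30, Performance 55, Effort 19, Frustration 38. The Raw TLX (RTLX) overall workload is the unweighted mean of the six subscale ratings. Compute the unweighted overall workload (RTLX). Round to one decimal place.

Sum of ratings = 64 + 18 + 30 + 55 + 19 + 38 = 224.
RTLX = 224 / 6 = 37.3333 ≈ 37.3.

37.3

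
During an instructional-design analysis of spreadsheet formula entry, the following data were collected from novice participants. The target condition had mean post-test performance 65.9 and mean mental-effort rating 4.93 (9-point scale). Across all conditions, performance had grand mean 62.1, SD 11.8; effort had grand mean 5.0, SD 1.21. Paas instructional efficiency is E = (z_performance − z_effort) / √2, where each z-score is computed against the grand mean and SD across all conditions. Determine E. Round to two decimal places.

0.27

z_performance = (65.9 − 62.1) / 11.8 = 3.8000 / 11.8 = 0.3220.
z_effort = (4.93 − 5.0) / 1.21 = -0.0700 / 1.21 = -0.0579.
z_P − z_E = 0.3220 − (-0.0579) = 0.3799.
E = 0.3799 / √2 = 0.3799 / 1.41421 = 0.2686 ≈ 0.27.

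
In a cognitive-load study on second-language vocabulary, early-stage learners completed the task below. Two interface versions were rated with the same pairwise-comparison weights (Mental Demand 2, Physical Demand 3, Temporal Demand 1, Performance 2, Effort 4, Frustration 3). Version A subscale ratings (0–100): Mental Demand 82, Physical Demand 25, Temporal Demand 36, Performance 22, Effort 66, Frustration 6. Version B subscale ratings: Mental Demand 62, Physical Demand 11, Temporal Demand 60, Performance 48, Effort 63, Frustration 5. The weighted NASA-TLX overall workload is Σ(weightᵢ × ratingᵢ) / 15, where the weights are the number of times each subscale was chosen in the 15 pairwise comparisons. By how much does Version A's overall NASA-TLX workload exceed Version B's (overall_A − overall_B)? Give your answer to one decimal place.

Version A weighted sum = 2·82 + 3·25 + 1·36 + 2·22 + 4·66 + 3·6 = 164 + 75 + 36 + 44 + 264 + 18 = 601; overall_A = 601/15 = 40.0667.
Version B weighted sum = 2·62 + 3·11 + 1·60 + 2·48 + 4·63 + 3·5 = 124 + 33 + 60 + 96 + 252 + 15 = 580; overall_B = 580/15 = 38.6667.
Difference = 40.0667 − 38.6667 = 1.4000 ≈ 1.4.

1.4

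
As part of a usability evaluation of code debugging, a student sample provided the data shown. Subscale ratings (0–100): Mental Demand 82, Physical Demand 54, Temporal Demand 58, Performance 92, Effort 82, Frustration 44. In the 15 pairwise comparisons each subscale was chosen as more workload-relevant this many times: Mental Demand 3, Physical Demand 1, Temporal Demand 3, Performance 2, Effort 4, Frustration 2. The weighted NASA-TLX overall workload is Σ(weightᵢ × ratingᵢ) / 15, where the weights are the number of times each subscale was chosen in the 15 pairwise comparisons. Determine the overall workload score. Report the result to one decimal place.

The tallies are the weights (they sum to 15).
Weighted sum = 3·82 + 1·54 + 3·58 + 2·92 + 4·82 + 2·44
            = 246 + 54 + 174 + 184 + 328 + 88 = 1074.
Overall workload = 1074 / 15 = 71.6000 ≈ 71.6.

71.6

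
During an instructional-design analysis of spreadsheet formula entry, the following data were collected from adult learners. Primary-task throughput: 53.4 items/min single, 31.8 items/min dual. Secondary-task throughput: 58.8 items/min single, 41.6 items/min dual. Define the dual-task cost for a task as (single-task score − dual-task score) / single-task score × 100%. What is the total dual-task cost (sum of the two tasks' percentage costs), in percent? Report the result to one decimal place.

69.7

Primary cost = (53.4 − 31.8) / 53.4 × 100% = 40.4494%.
Secondary cost = (58.8 − 41.6) / 58.8 × 100% = 29.2517%.
Total = 40.4494% + 29.2517% = 69.7011% ≈ 69.7%.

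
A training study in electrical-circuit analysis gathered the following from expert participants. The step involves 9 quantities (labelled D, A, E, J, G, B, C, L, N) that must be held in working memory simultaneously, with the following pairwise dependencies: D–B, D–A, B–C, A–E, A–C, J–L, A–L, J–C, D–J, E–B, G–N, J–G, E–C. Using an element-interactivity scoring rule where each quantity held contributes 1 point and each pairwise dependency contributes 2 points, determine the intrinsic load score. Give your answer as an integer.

Count of quantities held simultaneously: 9.
Count of pairwise dependencies listed: 13.
Element contribution: 9 × 1 = 9.
Interaction contribution: 13 × 2 = 26.
Intrinsic load = 9 + 26 = 35.

35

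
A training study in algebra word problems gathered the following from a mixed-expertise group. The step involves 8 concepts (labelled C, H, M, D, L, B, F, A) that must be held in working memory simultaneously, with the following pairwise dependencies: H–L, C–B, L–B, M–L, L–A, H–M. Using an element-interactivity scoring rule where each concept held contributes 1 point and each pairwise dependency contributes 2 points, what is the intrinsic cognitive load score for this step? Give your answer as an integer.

20

Count of concepts held simultaneously: 8.
Count of pairwise dependencies listed: 6.
Element contribution: 8 × 1 = 8.
Interaction contribution: 6 × 2 = 12.
Intrinsic load = 8 + 12 = 20.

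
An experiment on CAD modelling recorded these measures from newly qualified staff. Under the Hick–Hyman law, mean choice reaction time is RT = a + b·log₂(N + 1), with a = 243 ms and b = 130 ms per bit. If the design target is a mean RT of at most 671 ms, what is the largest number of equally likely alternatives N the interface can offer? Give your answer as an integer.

Set 243 + 130·log₂(N + 1) ≤ 671.
log₂(N + 1) ≤ (671 − 243) / 130 = 3.2923.
N + 1 ≤ 2^3.2923 = 9.7967.
N ≤ 8.7967, so the largest integer N is 8.

8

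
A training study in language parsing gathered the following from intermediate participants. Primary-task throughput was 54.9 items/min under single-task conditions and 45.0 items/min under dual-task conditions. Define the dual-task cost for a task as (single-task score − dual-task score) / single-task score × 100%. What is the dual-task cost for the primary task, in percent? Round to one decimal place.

18.0

Cost = (54.9 − 45.0) / 54.9 × 100%
     = 9.9000 / 54.9 × 100% = 18.0328%.
≈ 18.0%.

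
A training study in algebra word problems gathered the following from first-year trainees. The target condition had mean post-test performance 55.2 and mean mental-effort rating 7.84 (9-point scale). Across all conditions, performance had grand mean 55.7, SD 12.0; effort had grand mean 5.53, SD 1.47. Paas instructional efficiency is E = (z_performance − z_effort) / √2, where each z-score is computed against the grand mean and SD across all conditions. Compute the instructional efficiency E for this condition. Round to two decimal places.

z_performance = (55.2 − 55.7) / 12.0 = -0.5000 / 12.0 = -0.0417.
z_effort = (7.84 − 5.53) / 1.47 = 2.3100 / 1.47 = 1.5714.
z_P − z_E = -0.0417 − 1.5714 = -1.6131.
E = -1.6131 / √2 = -1.6131 / 1.41421 = -1.1406 ≈ -1.14.

-1.14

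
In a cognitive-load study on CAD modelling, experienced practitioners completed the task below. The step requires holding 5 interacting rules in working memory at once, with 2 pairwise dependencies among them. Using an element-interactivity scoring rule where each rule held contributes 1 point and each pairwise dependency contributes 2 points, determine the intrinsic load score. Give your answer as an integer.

9

Element contribution: 5 × 1 = 5.
Interaction contribution: 2 × 2 = 4.
Intrinsic load = 5 + 4 = 9.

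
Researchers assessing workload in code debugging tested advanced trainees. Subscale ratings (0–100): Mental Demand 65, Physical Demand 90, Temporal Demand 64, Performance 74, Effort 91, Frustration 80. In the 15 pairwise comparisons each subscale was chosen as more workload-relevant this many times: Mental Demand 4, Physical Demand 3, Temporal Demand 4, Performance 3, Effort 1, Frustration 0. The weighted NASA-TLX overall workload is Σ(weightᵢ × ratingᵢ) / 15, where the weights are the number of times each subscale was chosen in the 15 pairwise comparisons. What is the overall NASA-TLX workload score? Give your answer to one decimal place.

73.3

The tallies are the weights (they sum to 15).
Weighted sum = 4·65 + 3·90 + 4·64 + 3·74 + 1·91 + 0·80
            = 260 + 270 + 256 + 222 + 91 + 0 = 1099.
Overall workload = 1099 / 15 = 73.2667 ≈ 73.3.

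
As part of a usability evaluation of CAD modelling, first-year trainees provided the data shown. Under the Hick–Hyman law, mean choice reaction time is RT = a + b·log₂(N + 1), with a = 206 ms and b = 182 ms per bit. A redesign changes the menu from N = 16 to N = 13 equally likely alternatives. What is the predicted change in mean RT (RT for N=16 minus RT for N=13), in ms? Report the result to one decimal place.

RT(16) = 206 + 182·log₂(17) = 206 + 182·4.0875 = 949.9250 ms.
RT(13) = 206 + 182·log₂(14) = 206 + 182·3.8074 = 898.9468 ms.
Difference = 949.9250 − 898.9468 = 50.9782 ≈ 51.0 ms.

51.0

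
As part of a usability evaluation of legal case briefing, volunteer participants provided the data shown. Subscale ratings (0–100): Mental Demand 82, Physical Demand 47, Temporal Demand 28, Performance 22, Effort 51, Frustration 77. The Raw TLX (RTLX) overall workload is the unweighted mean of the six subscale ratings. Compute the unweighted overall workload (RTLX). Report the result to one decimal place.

Sum of ratings = 82 + 47 + 28 + 22 + 51 + 77 = 307.
RTLX = 307 / 6 = 51.1667 ≈ 51.2.

51.2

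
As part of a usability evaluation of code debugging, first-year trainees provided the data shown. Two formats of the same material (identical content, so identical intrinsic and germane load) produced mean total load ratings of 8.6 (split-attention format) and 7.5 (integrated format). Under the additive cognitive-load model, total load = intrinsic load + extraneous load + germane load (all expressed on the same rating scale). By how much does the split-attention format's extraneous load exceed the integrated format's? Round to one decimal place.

1.1

Intrinsic and germane load are equal across formats, so the difference in total load equals the difference in extraneous load.
Extraneous-load difference = 8.6 − 7.5 = 1.1.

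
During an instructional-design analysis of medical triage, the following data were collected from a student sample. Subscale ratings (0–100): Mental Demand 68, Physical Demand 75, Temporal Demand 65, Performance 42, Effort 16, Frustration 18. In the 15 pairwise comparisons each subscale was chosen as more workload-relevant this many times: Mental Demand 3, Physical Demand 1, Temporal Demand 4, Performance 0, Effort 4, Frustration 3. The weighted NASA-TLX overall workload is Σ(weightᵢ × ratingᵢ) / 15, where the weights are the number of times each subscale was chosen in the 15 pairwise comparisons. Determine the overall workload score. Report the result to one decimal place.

The tallies are the weights (they sum to 15).
Weighted sum = 3·68 + 1·75 + 4·65 + 0·42 + 4·16 + 3·18
            = 204 + 75 + 260 + 0 + 64 + 54 = 657.
Overall workload = 657 / 15 = 43.8000 ≈ 43.8.

43.8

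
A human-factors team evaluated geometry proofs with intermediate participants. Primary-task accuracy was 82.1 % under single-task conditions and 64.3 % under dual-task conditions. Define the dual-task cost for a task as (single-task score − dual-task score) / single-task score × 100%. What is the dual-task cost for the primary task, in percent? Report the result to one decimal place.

21.7

Cost = (82.1 − 64.3) / 82.1 × 100%
     = 17.8000 / 82.1 × 100% = 21.6809%.
≈ 21.7%.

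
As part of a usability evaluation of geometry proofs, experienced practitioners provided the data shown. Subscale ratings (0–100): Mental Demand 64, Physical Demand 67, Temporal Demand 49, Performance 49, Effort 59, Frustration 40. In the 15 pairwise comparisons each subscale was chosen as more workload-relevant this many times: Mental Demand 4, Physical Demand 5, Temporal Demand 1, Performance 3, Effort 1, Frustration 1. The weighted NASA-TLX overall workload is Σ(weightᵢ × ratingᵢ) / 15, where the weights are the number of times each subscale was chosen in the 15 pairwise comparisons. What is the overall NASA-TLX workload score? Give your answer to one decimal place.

The tallies are the weights (they sum to 15).
Weighted sum = 4·64 + 5·67 + 1·49 + 3·49 + 1·59 + 1·40
            = 256 + 335 + 49 + 147 + 59 + 40 = 886.
Overall workload = 886 / 15 = 59.0667 ≈ 59.1.

59.1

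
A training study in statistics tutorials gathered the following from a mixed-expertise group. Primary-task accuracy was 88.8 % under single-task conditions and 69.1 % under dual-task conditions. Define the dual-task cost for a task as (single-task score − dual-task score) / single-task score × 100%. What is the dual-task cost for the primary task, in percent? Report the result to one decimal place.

Cost = (88.8 − 69.1) / 88.8 × 100%
     = 19.7000 / 88.8 × 100% = 22.1847%.
≈ 22.2%.

22.2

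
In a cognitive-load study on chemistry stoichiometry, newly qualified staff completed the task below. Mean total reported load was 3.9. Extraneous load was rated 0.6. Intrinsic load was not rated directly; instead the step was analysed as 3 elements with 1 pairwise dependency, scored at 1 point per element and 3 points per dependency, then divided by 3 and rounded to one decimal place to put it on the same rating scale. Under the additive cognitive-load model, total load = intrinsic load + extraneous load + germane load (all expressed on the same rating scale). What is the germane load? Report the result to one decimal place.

Intrinsic (element-interactivity): (3 × 1 + 1 × 3) / 3 = 6 / 3 = 2.0000 → 2.0.
germane load = total − intrinsic − extraneous
             = 3.9 − 2.0 − 0.6 = 1.3.

1.3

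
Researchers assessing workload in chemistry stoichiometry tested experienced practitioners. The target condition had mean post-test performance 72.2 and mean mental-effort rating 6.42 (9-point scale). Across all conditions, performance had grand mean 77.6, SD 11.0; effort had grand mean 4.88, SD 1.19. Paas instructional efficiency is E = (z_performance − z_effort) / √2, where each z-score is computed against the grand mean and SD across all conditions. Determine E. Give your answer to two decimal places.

-1.26

z_performance = (72.2 − 77.6) / 11.0 = -5.4000 / 11.0 = -0.4909.
z_effort = (6.42 − 4.88) / 1.19 = 1.5400 / 1.19 = 1.2941.
z_P − z_E = -0.4909 − 1.2941 = -1.7850.
E = -1.7850 / √2 = -1.7850 / 1.41421 = -1.2622 ≈ -1.26.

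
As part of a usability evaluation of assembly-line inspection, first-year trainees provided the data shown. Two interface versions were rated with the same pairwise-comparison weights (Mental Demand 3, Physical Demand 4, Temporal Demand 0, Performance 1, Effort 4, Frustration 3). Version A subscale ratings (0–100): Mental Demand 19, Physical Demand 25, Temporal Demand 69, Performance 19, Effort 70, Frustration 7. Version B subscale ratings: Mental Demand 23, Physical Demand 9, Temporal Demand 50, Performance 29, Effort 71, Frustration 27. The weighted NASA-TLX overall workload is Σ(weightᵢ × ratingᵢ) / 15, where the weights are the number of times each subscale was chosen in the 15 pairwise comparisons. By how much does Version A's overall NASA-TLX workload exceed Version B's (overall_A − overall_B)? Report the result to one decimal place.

-1.5

Version A weighted sum = 3·19 + 4·25 + 0·69 + 1·19 + 4·70 + 3·7 = 57 + 100 + 0 + 19 + 280 + 21 = 477; overall_A = 477/15 = 31.8000.
Version B weighted sum = 3·23 + 4·9 + 0·50 + 1·29 + 4·71 + 3·27 = 69 + 36 + 0 + 29 + 284 + 81 = 499; overall_B = 499/15 = 33.2667.
Difference = 31.8000 − 33.2667 = -1.4667 ≈ -1.5.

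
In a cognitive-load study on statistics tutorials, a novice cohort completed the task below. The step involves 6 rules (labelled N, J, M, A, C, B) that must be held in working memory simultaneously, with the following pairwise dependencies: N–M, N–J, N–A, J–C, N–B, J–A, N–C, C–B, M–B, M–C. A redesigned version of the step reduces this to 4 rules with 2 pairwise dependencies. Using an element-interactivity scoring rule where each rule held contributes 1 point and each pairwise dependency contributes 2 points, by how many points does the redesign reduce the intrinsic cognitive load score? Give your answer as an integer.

Original: 6 × 1 + 10 × 2 = 6 + 20 = 26.
Redesigned: 4 × 1 + 2 × 2 = 4 + 4 = 8.
Reduction = 26 − 8 = 18.

18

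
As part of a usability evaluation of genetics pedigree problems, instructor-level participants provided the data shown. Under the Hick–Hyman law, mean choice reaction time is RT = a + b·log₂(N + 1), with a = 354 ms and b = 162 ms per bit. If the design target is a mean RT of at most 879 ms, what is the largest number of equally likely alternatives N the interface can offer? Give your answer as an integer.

Set 354 + 162·log₂(N + 1) ≤ 879.
log₂(N + 1) ≤ (879 − 354) / 162 = 3.2407.
N + 1 ≤ 2^3.2407 = 9.4525.
N ≤ 8.4525, so the largest integer N is 8.

8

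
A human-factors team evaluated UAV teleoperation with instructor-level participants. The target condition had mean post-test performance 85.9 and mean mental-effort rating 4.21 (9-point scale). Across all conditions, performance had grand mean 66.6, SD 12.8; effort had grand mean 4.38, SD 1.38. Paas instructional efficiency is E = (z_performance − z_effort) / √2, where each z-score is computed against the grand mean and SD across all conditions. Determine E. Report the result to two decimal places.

z_performance = (85.9 − 66.6) / 12.8 = 19.3000 / 12.8 = 1.5078.
z_effort = (4.21 − 4.38) / 1.38 = -0.1700 / 1.38 = -0.1232.
z_P − z_E = 1.5078 − (-0.1232) = 1.6310.
E = 1.6310 / √2 = 1.6310 / 1.41421 = 1.1533 ≈ 1.15.

1.15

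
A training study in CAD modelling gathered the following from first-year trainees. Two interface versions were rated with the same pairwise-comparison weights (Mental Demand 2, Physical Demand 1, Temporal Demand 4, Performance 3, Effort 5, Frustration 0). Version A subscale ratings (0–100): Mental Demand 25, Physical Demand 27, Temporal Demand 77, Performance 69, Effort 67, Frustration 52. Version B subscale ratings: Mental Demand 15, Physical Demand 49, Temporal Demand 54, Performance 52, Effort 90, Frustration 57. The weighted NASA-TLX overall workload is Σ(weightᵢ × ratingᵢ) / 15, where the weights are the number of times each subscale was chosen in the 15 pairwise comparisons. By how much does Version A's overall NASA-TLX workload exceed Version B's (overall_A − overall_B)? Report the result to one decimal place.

Version A weighted sum = 2·25 + 1·27 + 4·77 + 3·69 + 5·67 + 0·52 = 50 + 27 + 308 + 207 + 335 + 0 = 927; overall_A = 927/15 = 61.8000.
Version B weighted sum = 2·15 + 1·49 + 4·54 + 3·52 + 5·90 + 0·57 = 30 + 49 + 216 + 156 + 450 + 0 = 901; overall_B = 901/15 = 60.0667.
Difference = 61.8000 − 60.0667 = 1.7333 ≈ 1.7.

1.7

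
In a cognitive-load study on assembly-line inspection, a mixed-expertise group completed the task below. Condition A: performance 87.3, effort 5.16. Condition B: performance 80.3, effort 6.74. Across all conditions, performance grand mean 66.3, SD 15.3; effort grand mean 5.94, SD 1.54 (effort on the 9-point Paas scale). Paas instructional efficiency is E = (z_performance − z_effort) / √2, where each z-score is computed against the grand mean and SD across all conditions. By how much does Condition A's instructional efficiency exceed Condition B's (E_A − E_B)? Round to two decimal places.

Condition A: z_P = (87.3 − 66.3)/15.3 = 1.3725; z_E = (5.16 − 5.94)/1.54 = -0.5065; E_A = (1.3725 − (-0.5065))/√2 = 1.3287.
Condition B: z_P = (80.3 − 66.3)/15.3 = 0.9150; z_E = (6.74 − 5.94)/1.54 = 0.5195; E_B = (0.9150 − 0.5195)/√2 = 0.2797.
E_A − E_B = 1.3287 − 0.2797 = 1.0490 ≈ 1.05.

1.05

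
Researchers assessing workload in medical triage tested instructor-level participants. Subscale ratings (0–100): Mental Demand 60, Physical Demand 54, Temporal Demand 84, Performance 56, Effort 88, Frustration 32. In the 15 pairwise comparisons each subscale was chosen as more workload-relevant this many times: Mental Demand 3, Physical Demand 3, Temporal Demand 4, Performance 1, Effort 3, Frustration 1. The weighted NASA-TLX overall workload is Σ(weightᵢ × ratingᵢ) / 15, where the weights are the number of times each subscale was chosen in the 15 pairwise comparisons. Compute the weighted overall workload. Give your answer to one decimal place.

The tallies are the weights (they sum to 15).
Weighted sum = 3·60 + 3·54 + 4·84 + 1·56 + 3·88 + 1·32
            = 180 + 162 + 336 + 56 + 264 + 32 = 1030.
Overall workload = 1030 / 15 = 68.6667 ≈ 68.7.

68.7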